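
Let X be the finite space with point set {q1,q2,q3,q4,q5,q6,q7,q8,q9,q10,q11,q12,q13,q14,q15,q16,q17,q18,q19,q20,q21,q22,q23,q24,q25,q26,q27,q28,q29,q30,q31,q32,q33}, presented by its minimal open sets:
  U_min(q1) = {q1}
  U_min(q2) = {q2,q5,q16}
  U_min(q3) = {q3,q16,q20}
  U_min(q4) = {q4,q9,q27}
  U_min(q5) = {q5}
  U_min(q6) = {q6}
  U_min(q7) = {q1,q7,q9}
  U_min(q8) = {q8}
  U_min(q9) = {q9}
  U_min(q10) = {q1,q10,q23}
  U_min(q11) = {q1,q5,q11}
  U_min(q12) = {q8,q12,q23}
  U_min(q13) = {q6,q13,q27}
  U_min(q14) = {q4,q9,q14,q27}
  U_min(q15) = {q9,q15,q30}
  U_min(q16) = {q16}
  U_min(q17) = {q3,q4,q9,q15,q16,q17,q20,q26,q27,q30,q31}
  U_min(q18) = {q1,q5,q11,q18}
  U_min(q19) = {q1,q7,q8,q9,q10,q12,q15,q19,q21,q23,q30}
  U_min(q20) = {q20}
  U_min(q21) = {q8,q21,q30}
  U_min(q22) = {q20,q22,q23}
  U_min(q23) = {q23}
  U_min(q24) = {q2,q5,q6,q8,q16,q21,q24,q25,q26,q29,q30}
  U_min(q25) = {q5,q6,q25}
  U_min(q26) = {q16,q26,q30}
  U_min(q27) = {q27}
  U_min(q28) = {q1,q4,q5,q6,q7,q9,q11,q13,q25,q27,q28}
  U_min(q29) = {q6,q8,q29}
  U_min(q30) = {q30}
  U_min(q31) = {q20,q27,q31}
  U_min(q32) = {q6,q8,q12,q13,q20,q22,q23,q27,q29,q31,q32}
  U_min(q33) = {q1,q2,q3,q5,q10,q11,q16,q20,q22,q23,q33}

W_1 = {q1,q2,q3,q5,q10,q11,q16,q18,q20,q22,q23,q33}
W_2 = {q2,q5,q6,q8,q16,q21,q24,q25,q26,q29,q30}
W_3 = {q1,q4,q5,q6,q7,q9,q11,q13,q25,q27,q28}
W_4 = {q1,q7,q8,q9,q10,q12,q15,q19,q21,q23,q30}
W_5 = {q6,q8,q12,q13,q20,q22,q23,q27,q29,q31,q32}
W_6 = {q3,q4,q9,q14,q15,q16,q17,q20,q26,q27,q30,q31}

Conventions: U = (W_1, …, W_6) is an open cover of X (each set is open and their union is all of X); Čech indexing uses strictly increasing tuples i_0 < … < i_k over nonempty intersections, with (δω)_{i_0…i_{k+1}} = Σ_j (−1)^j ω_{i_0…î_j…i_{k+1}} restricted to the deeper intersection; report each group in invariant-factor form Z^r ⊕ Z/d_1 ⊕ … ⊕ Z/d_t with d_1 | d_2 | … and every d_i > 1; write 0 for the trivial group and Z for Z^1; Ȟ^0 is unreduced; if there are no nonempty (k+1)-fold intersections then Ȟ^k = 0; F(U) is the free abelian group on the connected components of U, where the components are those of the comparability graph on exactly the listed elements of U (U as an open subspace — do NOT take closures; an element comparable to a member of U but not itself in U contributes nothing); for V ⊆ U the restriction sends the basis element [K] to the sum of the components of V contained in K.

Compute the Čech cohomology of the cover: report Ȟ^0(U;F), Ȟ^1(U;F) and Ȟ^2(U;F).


nonempty overlaps:
  W12={q2,q5,q16} W13={q1,q5,q11} W14={q1,q10,q23} W15={q20,q22,q23} W16={q3,q16,q20} W23={q5,q6,q25} W24={q8,q21,q30} W25={q6,q8,q29} W26={q16,q26,q30} W34={q1,q7,q9} W35={q6,q13,q27} W36={q4,q9,q27} W45={q8,q12,q23} W46={q9,q15,q30} W56={q20,q27,q31}
  W123={q5} W126={q16} W134={q1} W145={q23} W156={q20} W235={q6} W245={q8} W246={q30} W346={q9} W356={q27}
components per intersection:
  W1: {q1,q2,q3,q5,q10,q11,q16,q18,q20,q22,q23,q33}
  W2: {q2,q5,q6,q8,q16,q21,q24,q25,q26,q29,q30}
  W3: {q1,q4,q5,q6,q7,q9,q11,q13,q25,q27,q28}
  W4: {q1,q7,q8,q9,q10,q12,q15,q19,q21,q23,q30}
  W5: {q6,q8,q12,q13,q20,q22,q23,q27,q29,q31,q32}
  W6: {q3,q4,q9,q14,q15,q16,q17,q20,q26,q27,q30,q31}
  W12: {q2,q5,q16}
  W13: {q1,q5,q11}
  W14: {q1,q10,q23}
  W15: {q20,q22,q23}
  W16: {q3,q16,q20}
  W23: {q5,q6,q25}
  W24: {q8,q21,q30}
  W25: {q6,q8,q29}
  W26: {q16,q26,q30}
  W34: {q1,q7,q9}
  W35: {q6,q13,q27}
  W36: {q4,q9,q27}
  W45: {q8,q12,q23}
  W46: {q9,q15,q30}
  W56: {q20,q27,q31}
  W123: {q5}
  W126: {q16}
  W134: {q1}
  W145: {q23}
  W156: {q20}
  W235: {q6}
  W245: {q8}
  W246: {q30}
  W346: {q9}
  W356: {q27}
C dims 6,15,10; δ0: rk 5, SNF 1^5; δ1: rk 10, SNF 1^9·2
degree 0: 6−5−0 = 1 → Ȟ^0 ≅ Z
degree 1: 15−10−5 = 0 → Ȟ^1 ≅ 0
degree 2: 10−0−10 = 0 plus torsion [2] → Ȟ^2 ≅ Z/2

Ȟ^0 ≅ Z, Ȟ^1 ≅ 0, Ȟ^2 ≅ Z/2


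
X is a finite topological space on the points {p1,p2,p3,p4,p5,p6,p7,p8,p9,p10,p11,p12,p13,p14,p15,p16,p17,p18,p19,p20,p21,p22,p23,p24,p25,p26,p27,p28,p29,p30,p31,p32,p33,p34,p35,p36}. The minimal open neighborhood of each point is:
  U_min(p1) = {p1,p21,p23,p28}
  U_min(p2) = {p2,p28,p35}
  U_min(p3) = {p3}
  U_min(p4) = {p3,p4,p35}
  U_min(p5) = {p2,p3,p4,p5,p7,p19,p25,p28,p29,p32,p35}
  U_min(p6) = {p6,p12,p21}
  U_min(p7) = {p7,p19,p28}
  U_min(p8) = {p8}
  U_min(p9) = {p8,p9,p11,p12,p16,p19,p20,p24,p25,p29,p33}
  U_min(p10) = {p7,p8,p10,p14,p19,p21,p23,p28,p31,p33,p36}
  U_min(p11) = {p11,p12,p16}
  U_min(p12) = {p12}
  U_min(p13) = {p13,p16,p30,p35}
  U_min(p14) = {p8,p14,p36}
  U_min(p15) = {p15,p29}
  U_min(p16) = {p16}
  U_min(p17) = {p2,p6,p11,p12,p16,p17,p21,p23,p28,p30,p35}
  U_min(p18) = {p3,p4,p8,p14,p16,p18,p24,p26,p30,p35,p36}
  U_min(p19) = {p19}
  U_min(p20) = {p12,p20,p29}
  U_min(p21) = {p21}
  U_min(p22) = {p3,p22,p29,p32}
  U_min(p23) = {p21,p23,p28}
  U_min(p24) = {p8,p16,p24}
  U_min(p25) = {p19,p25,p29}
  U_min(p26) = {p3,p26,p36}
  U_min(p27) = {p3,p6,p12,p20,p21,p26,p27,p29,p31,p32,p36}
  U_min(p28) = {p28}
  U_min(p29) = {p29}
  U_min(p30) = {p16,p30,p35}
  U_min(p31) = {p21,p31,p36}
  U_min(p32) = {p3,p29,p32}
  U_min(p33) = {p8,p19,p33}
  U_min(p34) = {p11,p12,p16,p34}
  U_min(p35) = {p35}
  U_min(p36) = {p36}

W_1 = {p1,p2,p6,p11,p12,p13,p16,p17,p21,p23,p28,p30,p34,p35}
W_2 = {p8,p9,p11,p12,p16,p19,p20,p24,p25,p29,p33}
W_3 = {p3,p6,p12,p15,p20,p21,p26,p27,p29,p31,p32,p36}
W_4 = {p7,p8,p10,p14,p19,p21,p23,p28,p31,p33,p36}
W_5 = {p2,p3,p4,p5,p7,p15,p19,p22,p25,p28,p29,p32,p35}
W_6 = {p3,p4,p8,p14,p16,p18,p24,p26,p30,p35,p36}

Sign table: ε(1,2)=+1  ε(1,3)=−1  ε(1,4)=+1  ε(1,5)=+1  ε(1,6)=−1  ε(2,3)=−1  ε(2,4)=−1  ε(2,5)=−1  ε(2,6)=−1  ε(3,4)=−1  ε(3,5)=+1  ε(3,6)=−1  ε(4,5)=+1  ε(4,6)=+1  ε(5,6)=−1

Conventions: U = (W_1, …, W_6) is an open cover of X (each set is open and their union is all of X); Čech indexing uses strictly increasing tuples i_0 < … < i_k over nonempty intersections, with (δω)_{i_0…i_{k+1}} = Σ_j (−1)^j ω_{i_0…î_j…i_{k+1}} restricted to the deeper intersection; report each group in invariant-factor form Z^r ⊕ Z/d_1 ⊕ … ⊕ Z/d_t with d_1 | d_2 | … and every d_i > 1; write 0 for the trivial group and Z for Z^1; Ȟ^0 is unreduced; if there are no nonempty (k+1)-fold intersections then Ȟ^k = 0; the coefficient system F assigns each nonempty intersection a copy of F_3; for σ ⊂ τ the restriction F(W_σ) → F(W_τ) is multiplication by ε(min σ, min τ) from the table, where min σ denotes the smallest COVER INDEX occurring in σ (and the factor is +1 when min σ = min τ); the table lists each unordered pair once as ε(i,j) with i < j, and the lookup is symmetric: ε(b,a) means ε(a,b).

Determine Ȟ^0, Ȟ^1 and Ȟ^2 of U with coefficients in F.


intersection data:
  W12={p11,p12,p16} W13={p6,p12,p21} W14={p21,p23,p28} W15={p2,p28,p35} W16={p16,p30,p35} W23={p12,p20,p29} W24={p8,p19,p33} W25={p19,p25,p29} W26={p8,p16,p24} W34={p21,p31,p36} W35={p3,p15,p29,p32} W36={p3,p26,p36} W45={p7,p19,p28} W46={p8,p14,p36} W56={p3,p4,p35}
  W123={p12} W126={p16} W134={p21} W145={p28} W156={p35} W235={p29} W245={p19} W246={p8} W346={p36} W356={p3}
C dims 6,15,10; δ0: rk_F3 6; δ1: rk_F3 9
Ȟ^0 = (6 − 6) − 0 = 0, so Ȟ^0 ≅ 0
Ȟ^1 = (15 − 9) − 6 = 0, so Ȟ^1 ≅ 0
Ȟ^2 = (10 − 0) − 9 = 1, so Ȟ^2 ≅ Z/3

Ȟ^0 ≅ 0,  Ȟ^1 ≅ 0,  Ȟ^2 ≅ Z/3


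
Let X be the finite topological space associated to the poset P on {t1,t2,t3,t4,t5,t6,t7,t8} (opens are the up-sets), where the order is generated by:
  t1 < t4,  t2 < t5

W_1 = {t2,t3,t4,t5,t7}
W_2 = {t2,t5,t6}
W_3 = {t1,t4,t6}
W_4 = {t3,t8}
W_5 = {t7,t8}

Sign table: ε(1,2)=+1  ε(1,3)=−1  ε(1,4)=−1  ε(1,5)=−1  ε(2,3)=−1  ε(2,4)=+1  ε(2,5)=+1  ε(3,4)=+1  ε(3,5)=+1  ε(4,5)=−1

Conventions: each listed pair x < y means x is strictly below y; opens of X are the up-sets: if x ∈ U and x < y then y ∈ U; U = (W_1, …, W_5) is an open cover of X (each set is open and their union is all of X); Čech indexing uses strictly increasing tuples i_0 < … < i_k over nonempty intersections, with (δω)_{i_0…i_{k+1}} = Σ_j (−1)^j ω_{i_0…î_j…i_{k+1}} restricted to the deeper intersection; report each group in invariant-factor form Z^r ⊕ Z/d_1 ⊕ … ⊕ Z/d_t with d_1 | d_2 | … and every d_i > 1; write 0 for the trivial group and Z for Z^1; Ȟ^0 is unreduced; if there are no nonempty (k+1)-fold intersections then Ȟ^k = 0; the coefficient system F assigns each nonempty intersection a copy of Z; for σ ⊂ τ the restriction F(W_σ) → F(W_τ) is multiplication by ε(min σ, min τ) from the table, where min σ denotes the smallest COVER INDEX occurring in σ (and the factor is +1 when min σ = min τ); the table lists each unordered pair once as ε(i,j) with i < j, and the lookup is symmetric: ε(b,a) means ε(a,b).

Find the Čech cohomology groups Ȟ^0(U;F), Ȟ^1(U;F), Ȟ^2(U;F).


cover nerve:
  W12={t2,t5} W13={t4} W14={t3} W15={t7} W23={t6} W45={t8}
C dims 5,6; δ0: rk 5, SNF 1^4·2
Ȟ^0: (5−5)−0=0 ⇒ 0
Ȟ^1: (6−0)−5=1 plus torsion [2] ⇒ Z ⊕ Z/2
Ȟ^2: (0−0)−0=0 ⇒ 0

Ȟ^0(U;F) ≅ 0; Ȟ^1(U;F) ≅ Z ⊕ Z/2; Ȟ^2(U;F) ≅ 0


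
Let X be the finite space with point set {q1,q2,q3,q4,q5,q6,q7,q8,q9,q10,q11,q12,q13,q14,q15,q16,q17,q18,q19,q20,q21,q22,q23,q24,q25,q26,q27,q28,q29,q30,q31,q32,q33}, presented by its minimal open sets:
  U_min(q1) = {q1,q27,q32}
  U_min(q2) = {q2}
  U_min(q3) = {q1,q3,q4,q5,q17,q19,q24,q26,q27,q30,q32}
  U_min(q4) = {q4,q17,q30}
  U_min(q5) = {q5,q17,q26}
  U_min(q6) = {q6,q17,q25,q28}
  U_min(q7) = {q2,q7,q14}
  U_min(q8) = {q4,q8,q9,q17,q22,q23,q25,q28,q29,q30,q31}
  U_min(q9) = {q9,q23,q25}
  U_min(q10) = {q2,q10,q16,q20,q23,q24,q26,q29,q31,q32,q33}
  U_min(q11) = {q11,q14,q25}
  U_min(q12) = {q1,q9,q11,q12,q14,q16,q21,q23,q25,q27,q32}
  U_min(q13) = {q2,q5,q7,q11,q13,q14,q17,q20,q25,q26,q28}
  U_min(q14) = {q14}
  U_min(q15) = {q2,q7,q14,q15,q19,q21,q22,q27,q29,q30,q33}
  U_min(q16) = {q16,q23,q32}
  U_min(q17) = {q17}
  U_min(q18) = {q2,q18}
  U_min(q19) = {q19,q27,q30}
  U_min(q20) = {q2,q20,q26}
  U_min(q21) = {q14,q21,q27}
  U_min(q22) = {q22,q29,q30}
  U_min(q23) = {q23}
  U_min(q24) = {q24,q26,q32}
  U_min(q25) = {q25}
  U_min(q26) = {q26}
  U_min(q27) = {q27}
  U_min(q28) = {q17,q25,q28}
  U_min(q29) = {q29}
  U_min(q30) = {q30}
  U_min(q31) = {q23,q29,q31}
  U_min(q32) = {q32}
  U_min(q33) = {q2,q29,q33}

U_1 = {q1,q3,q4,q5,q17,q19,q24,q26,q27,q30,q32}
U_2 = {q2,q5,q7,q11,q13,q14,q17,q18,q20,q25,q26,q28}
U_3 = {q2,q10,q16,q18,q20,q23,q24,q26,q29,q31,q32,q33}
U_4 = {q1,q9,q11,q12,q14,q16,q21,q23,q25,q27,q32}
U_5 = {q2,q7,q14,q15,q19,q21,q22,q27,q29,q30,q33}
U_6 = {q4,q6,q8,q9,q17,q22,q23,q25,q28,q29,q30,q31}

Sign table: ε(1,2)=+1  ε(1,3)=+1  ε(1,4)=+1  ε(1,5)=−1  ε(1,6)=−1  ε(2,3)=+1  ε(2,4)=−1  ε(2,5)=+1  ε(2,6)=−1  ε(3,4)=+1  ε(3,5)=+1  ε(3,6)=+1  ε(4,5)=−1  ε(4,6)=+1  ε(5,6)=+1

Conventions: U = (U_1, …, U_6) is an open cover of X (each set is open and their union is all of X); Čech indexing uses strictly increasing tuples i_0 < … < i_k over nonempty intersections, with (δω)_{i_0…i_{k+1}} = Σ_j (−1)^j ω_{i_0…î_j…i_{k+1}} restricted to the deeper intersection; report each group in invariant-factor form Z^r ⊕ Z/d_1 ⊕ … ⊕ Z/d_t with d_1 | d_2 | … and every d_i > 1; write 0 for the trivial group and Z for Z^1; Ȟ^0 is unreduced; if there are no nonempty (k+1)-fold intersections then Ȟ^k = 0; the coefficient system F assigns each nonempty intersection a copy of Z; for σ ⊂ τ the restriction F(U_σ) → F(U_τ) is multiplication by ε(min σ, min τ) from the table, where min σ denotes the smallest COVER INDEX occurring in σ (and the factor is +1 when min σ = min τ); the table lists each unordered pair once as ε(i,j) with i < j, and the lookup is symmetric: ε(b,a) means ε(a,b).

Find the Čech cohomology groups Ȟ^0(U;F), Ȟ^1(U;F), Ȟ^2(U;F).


cover nerve:
  U12={q5,q17,q26} U13={q24,q26,q32} U14={q1,q27,q32} U15={q19,q27,q30} U16={q4,q17,q30} U23={q2,q18,q20,q26} U24={q11,q14,q25} U25={q2,q7,q14} U26={q17,q25,q28} U34={q16,q23,q32} U35={q2,q29,q33} U36={q23,q29,q31} U45={q14,q21,q27} U46={q9,q23,q25} U56={q22,q29,q30}
  U123={q26} U126={q17} U134={q32} U145={q27} U156={q30} U235={q2} U245={q14} U246={q25} U346={q23} U356={q29}
C dims 6,15,10; δ0: rk 6, SNF 1^5·2; δ1: rk 9, SNF 1^9
Ȟ^0: (6−6)−0=0 ⇒ 0
Ȟ^1: (15−9)−6=0 plus torsion [2] ⇒ Z/2
Ȟ^2: (10−0)−9=1 ⇒ Z

Ȟ^0(U;F) ≅ 0,  Ȟ^1(U;F) ≅ Z/2,  Ȟ^2(U;F) ≅ Z


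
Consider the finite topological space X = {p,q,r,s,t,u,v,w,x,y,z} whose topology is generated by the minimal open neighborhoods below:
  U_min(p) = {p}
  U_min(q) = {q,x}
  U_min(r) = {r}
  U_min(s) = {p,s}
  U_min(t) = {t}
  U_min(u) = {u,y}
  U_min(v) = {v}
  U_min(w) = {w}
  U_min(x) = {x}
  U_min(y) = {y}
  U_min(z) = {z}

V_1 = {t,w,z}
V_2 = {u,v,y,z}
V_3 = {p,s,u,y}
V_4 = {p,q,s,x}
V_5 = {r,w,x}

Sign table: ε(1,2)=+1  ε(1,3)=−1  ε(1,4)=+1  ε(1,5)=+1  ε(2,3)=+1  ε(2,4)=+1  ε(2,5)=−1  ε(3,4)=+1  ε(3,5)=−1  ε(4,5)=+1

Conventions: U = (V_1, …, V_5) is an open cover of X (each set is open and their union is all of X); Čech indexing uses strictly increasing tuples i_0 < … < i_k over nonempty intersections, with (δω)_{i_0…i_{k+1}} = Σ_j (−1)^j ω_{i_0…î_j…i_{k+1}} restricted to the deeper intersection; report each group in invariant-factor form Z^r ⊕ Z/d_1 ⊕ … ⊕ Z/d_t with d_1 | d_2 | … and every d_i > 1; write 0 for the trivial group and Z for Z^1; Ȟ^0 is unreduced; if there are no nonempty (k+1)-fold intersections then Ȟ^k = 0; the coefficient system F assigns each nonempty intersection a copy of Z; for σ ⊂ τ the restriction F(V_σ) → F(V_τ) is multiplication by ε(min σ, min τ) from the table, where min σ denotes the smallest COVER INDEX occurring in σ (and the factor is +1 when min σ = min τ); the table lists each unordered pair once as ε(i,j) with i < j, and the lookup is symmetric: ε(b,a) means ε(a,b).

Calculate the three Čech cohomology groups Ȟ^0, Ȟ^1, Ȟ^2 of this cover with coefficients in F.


Ȟ^0 = Z, Ȟ^1 = Z, Ȟ^2 = 0

nerve of the cover:
  V12={z} V15={w} V23={u,y} V34={p,s} V45={x}
C dims 5,5; δ0: rk 4, SNF 1^4
Ȟ^0 = (5 − 4) − 0 = 1, so Ȟ^0 ≅ Z
Ȟ^1 = (5 − 0) − 4 = 1, so Ȟ^1 ≅ Z
Ȟ^2 = (0 − 0) − 0 = 0, so Ȟ^2 ≅ 0


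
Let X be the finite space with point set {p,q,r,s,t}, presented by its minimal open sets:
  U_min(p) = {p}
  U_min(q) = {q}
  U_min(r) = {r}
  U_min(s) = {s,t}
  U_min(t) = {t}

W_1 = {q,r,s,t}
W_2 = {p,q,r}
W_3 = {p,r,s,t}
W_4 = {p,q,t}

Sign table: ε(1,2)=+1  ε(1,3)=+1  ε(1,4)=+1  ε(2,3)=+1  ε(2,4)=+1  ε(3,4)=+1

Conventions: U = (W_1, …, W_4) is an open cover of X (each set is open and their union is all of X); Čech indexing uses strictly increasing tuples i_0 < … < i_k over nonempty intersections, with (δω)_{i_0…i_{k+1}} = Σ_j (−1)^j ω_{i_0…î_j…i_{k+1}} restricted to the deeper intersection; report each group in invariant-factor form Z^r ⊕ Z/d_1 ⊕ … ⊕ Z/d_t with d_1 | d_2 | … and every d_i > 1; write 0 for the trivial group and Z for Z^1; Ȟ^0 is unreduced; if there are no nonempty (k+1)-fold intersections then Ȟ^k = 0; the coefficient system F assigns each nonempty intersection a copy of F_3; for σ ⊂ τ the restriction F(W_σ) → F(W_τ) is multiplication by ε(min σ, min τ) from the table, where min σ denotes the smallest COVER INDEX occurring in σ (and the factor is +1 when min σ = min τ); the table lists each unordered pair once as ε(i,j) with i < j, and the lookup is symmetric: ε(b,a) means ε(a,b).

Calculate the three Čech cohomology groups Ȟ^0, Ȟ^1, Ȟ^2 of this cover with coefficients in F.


Ȟ^0 ≅ Z/3,  Ȟ^1 ≅ 0,  Ȟ^2 ≅ Z/3

intersection data:
  W12={q,r} W13={r,s,t} W14={q,t} W23={p,r} W24={p,q} W34={p,t}
  W123={r} W124={q} W134={t} W234={p}
C dims 4,6,4; δ0: rk_F3 3; δ1: rk_F3 3
Ȟ^0 = (4 − 3) − 0 = 1, so Ȟ^0 ≅ Z/3
Ȟ^1 = (6 − 3) − 3 = 0, so Ȟ^1 ≅ 0
Ȟ^2 = (4 − 0) − 3 = 1, so Ȟ^2 ≅ Z/3


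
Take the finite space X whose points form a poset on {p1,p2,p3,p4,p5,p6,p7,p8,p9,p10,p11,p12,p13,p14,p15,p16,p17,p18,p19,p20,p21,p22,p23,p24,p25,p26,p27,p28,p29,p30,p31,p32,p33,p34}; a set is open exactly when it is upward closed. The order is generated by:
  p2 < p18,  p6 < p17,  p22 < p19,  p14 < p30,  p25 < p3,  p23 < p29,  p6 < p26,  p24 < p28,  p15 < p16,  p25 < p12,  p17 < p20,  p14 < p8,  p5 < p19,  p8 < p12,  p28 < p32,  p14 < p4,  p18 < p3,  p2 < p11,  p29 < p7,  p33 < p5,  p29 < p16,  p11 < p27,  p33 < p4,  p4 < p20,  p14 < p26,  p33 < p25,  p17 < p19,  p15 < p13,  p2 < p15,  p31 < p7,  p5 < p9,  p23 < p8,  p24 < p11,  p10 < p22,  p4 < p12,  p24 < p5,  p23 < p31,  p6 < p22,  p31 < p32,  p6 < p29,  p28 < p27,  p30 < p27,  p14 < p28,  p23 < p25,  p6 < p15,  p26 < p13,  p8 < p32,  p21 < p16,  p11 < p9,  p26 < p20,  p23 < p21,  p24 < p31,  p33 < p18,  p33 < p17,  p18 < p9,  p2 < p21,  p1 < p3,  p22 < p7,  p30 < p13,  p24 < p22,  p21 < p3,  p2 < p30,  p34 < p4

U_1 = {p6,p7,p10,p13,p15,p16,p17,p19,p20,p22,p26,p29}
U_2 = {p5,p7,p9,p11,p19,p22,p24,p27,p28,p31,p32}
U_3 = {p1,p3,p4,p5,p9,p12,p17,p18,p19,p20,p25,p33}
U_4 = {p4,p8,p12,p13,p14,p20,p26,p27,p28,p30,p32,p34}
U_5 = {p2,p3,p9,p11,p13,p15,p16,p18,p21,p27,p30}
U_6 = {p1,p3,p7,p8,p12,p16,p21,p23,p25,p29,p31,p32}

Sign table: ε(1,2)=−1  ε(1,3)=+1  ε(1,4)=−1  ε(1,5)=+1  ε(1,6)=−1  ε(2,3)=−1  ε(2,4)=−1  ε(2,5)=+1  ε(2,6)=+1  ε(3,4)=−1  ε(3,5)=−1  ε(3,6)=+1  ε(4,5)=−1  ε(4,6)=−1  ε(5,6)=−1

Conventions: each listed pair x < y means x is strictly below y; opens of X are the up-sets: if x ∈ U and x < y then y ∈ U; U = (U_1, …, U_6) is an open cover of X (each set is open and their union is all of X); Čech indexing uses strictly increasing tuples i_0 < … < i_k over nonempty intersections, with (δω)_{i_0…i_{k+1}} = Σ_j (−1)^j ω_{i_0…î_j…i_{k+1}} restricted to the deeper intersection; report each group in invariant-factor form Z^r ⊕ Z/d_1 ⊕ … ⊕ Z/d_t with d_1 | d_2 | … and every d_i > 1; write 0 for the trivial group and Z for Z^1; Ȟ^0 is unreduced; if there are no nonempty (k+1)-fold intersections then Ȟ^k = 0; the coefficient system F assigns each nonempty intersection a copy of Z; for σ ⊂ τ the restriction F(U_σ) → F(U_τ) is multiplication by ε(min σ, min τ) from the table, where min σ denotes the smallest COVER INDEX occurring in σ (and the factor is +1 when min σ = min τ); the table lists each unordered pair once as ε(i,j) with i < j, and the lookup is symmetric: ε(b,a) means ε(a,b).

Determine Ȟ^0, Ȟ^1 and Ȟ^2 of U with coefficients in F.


Ȟ^0(U;F) ≅ 0,  Ȟ^1(U;F) ≅ Z/2,  Ȟ^2(U;F) ≅ Z

nonempty overlaps:
  U12={p7,p19,p22} U13={p17,p19,p20} U14={p13,p20,p26} U15={p13,p15,p16} U16={p7,p16,p29} U23={p5,p9,p19} U24={p27,p28,p32} U25={p9,p11,p27} U26={p7,p31,p32} U34={p4,p12,p20} U35={p3,p9,p18} U36={p1,p3,p12,p25} U45={p13,p27,p30} U46={p8,p12,p32} U56={p3,p16,p21}
  U123={p19} U126={p7} U134={p20} U145={p13} U156={p16} U235={p9} U245={p27} U246={p32} U346={p12} U356={p3}
C dims 6,15,10; δ0: rk 6, SNF 1^5·2; δ1: rk 9, SNF 1^9
degree 0: 6−6−0 = 0 → Ȟ^0 ≅ 0
degree 1: 15−9−6 = 0 plus torsion [2] → Ȟ^1 ≅ Z/2
degree 2: 10−0−9 = 1 → Ȟ^2 ≅ Z


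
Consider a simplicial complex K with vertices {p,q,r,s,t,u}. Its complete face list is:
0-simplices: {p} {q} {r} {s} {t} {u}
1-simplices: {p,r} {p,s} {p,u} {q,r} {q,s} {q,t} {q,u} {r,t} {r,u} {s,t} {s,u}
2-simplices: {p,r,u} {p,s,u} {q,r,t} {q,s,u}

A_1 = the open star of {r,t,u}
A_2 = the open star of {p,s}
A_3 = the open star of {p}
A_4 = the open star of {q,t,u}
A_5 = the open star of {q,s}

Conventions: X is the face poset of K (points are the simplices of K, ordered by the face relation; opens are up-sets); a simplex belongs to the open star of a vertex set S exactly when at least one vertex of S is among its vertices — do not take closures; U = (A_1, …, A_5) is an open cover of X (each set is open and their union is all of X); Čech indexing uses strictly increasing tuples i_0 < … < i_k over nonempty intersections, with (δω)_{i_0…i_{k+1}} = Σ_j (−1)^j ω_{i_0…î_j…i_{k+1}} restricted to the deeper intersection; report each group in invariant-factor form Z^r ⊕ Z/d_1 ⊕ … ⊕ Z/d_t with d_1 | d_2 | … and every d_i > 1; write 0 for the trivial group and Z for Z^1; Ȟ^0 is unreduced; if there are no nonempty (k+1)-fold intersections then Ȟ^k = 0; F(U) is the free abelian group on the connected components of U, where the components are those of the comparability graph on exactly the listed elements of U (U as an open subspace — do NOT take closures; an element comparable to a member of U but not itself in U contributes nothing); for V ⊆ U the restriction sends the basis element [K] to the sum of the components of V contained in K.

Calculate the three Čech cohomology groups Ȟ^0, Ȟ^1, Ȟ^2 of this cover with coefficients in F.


Ȟ^0 = Z, Ȟ^1 = Z^2 and Ȟ^2 = 0

intersection data:
  A1={{r},{t},{u},{p,r},{p,u},{q,r},{q,t},{q,u},{r,t},{r,u},{s,t},{s,u},{p,r,u},{p,s,u},{q,r,t},{q,s,u}} A2={{p},{s},{p,r},{p,s},{p,u},{q,s},{s,t},{s,u},{p,r,u},{p,s,u},{q,s,u}} A3={{p},{p,r},{p,s},{p,u},{p,r,u},{p,s,u}} A4={{q},{t},{u},{p,u},{q,r},{q,s},{q,t},{q,u},{r,t},{r,u},{s,t},{s,u},{p,r,u},{p,s,u},{q,r,t},{q,s,u}} A5={{q},{s},{p,s},{q,r},{q,s},{q,t},{q,u},{s,t},{s,u},{p,s,u},{q,r,t},{q,s,u}}
  A12={{p,r},{p,u},{s,t},{s,u},{p,r,u},{p,s,u},{q,s,u}} A13={{p,r},{p,u},{p,r,u},{p,s,u}} A14={{t},{u},{p,u},{q,r},{q,t},{q,u},{r,t},{r,u},{s,t},{s,u},{p,r,u},{p,s,u},{q,r,t},{q,s,u}} A15={{q,r},{q,t},{q,u},{s,t},{s,u},{p,s,u},{q,r,t},{q,s,u}} A23={{p},{p,r},{p,s},{p,u},{p,r,u},{p,s,u}} A24={{p,u},{q,s},{s,t},{s,u},{p,r,u},{p,s,u},{q,s,u}} A25={{s},{p,s},{q,s},{s,t},{s,u},{p,s,u},{q,s,u}} A34={{p,u},{p,r,u},{p,s,u}} A35={{p,s},{p,s,u}} A45={{q},{q,r},{q,s},{q,t},{q,u},{s,t},{s,u},{p,s,u},{q,r,t},{q,s,u}}
  A123={{p,r},{p,u},{p,r,u},{p,s,u}} A124={{p,u},{s,t},{s,u},{p,r,u},{p,s,u},{q,s,u}} A125={{s,t},{s,u},{p,s,u},{q,s,u}} A134={{p,u},{p,r,u},{p,s,u}} A135={{p,s,u}} A145={{q,r},{q,t},{q,u},{s,t},{s,u},{p,s,u},{q,r,t},{q,s,u}} A234={{p,u},{p,r,u},{p,s,u}} A235={{p,s},{p,s,u}} A245={{q,s},{s,t},{s,u},{p,s,u},{q,s,u}} A345={{p,s,u}}
  A1234={{p,u},{p,r,u},{p,s,u}} A1235={{p,s,u}} A1245={{s,t},{s,u},{p,s,u},{q,s,u}} A1345={{p,s,u}} A2345={{p,s,u}}
  A12345={{p,s,u}}
components per intersection:
  A1: {{r},{t},{u},{p,r},{p,u},{q,r},{q,t},{q,u},{r,t},{r,u},{s,t},{s,u},{p,r,u},{p,s,u},{q,r,t},{q,s,u}}
  A2: {{p},{s},{p,r},{p,s},{p,u},{q,s},{s,t},{s,u},{p,r,u},{p,s,u},{q,s,u}}
  A3: {{p},{p,r},{p,s},{p,u},{p,r,u},{p,s,u}}
  A4: {{q},{t},{u},{p,u},{q,r},{q,s},{q,t},{q,u},{r,t},{r,u},{s,t},{s,u},{p,r,u},{p,s,u},{q,r,t},{q,s,u}}
  A5: {{q},{s},{p,s},{q,r},{q,s},{q,t},{q,u},{s,t},{s,u},{p,s,u},{q,r,t},{q,s,u}}
  A12: {{p,r},{p,u},{s,u},{p,r,u},{p,s,u},{q,s,u}} {{s,t}}
  A13: {{p,r},{p,u},{p,r,u},{p,s,u}}
  A14: {{t},{q,r},{q,t},{r,t},{s,t},{q,r,t}} {{u},{p,u},{q,u},{r,u},{s,u},{p,r,u},{p,s,u},{q,s,u}}
  A15: {{q,r},{q,t},{q,r,t}} {{q,u},{s,u},{p,s,u},{q,s,u}} {{s,t}}
  A23: {{p},{p,r},{p,s},{p,u},{p,r,u},{p,s,u}}
  A24: {{p,u},{q,s},{s,u},{p,r,u},{p,s,u},{q,s,u}} {{s,t}}
  A25: {{s},{p,s},{q,s},{s,t},{s,u},{p,s,u},{q,s,u}}
  A34: {{p,u},{p,r,u},{p,s,u}}
  A35: {{p,s},{p,s,u}}
  A45: {{q},{q,r},{q,s},{q,t},{q,u},{s,u},{p,s,u},{q,r,t},{q,s,u}} {{s,t}}
  A123: {{p,r},{p,u},{p,r,u},{p,s,u}}
  A124: {{p,u},{s,u},{p,r,u},{p,s,u},{q,s,u}} {{s,t}}
  A125: {{s,t}} {{s,u},{p,s,u},{q,s,u}}
  A134: {{p,u},{p,r,u},{p,s,u}}
  A135: {{p,s,u}}
  A145: {{q,r},{q,t},{q,r,t}} {{q,u},{s,u},{p,s,u},{q,s,u}} {{s,t}}
  A234: {{p,u},{p,r,u},{p,s,u}}
  A235: {{p,s},{p,s,u}}
  A245: {{q,s},{s,u},{p,s,u},{q,s,u}} {{s,t}}
  A345: {{p,s,u}}
  A1234: {{p,u},{p,r,u},{p,s,u}}
  A1235: {{p,s,u}}
  A1245: {{s,t}} {{s,u},{p,s,u},{q,s,u}}
  A1345: {{p,s,u}}
  A2345: {{p,s,u}}
  A12345: {{p,s,u}}
C dims 5,16,15,6; δ0: rk 4, SNF 1^4; δ1: rk 10, SNF 1^10; δ2: rk 5, SNF 1^5
Ȟ^0 = (5 − 4) − 0 = 1, so Ȟ^0 ≅ Z
Ȟ^1 = (16 − 10) − 4 = 2, so Ȟ^1 ≅ Z^2
Ȟ^2 = (15 − 5) − 10 = 0, so Ȟ^2 ≅ 0


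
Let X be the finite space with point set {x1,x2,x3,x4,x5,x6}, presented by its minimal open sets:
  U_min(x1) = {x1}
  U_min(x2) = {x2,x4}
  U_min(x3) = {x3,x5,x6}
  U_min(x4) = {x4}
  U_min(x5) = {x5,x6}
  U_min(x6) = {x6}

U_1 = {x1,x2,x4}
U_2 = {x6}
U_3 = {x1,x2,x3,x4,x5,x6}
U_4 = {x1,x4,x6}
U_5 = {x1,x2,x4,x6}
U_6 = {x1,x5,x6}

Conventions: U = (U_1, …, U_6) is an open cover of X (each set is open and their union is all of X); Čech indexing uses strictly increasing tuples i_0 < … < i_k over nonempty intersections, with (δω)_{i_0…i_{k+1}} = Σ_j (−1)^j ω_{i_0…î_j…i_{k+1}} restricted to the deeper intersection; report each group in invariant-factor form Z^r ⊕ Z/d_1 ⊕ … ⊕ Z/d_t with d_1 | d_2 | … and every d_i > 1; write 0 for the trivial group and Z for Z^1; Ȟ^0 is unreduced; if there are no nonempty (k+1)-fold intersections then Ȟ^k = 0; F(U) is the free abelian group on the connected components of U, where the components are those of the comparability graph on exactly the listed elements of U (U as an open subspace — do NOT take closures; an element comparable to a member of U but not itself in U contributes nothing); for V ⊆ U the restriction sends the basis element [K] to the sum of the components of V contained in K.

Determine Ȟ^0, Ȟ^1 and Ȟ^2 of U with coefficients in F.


Ȟ^0 = Z^3, Ȟ^1 = 0 and Ȟ^2 = 0

cover nerve:
  U13={x1,x2,x4} U14={x1,x4} U15={x1,x2,x4} U16={x1} U23={x6} U24={x6} U25={x6} U26={x6} U34={x1,x4,x6} U35={x1,x2,x4,x6} U36={x1,x5,x6} U45={x1,x4,x6} U46={x1,x6} U56={x1,x6}
  U134={x1,x4} U135={x1,x2,x4} U136={x1} U145={x1,x4} U146={x1} U156={x1} U234={x6} U235={x6} U236={x6} U245={x6} U246={x6} U256={x6} U345={x1,x4,x6} U346={x1,x6} U356={x1,x6} U456={x1,x6}
  U1345={x1,x4} U1346={x1} U1356={x1} U1456={x1} U2345={x6} U2346={x6} U2356={x6} U2456={x6} U3456={x1,x6}
  U13456={x1} U23456={x6}
components per intersection:
  U1: {x1} {x2,x4}
  U2: {x6}
  U3: {x1} {x2,x4} {x3,x5,x6}
  U4: {x1} {x4} {x6}
  U5: {x1} {x2,x4} {x6}
  U6: {x1} {x5,x6}
  U13: {x1} {x2,x4}
  U14: {x1} {x4}
  U15: {x1} {x2,x4}
  U16: {x1}
  U23: {x6}
  U24: {x6}
  U25: {x6}
  U26: {x6}
  U34: {x1} {x4} {x6}
  U35: {x1} {x2,x4} {x6}
  U36: {x1} {x5,x6}
  U45: {x1} {x4} {x6}
  U46: {x1} {x6}
  U56: {x1} {x6}
  U134: {x1} {x4}
  U135: {x1} {x2,x4}
  U136: {x1}
  U145: {x1} {x4}
  U146: {x1}
  U156: {x1}
  U234: {x6}
  U235: {x6}
  U236: {x6}
  U245: {x6}
  U246: {x6}
  U256: {x6}
  U345: {x1} {x4} {x6}
  U346: {x1} {x6}
  U356: {x1} {x6}
  U456: {x1} {x6}
  U1345: {x1} {x4}
  U1346: {x1}
  U1356: {x1}
  U1456: {x1}
  U2345: {x6}
  U2346: {x6}
  U2356: {x6}
  U2456: {x6}
  U3456: {x1} {x6}
  U13456: {x1}
  U23456: {x6}
C dims 14,26,24,11; δ0: rk 11, SNF 1^11; δ1: rk 15, SNF 1^15; δ2: rk 9, SNF 1^9
Ȟ^0: (14−11)−0=3 ⇒ Z^3
Ȟ^1: (26−15)−11=0 ⇒ 0
Ȟ^2: (24−9)−15=0 ⇒ 0


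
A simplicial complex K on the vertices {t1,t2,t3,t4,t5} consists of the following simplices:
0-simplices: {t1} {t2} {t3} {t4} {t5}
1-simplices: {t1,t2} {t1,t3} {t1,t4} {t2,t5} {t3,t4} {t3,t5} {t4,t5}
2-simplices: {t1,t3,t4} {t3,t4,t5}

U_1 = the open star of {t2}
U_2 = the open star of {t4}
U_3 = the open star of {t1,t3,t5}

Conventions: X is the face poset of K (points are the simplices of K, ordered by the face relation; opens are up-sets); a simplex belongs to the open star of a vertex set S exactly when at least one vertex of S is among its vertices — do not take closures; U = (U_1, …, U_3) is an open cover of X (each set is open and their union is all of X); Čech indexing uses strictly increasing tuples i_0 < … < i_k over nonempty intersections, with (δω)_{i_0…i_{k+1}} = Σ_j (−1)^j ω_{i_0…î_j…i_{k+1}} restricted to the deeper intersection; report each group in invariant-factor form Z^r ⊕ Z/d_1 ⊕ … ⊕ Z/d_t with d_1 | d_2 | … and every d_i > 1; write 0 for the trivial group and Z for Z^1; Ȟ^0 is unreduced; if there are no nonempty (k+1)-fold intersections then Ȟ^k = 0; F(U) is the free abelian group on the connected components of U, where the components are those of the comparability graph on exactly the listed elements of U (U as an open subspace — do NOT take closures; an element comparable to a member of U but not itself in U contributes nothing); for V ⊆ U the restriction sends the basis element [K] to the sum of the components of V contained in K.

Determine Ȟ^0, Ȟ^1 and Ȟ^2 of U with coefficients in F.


Ȟ^0(U;F) ≅ Z,  Ȟ^1(U;F) ≅ Z,  Ȟ^2(U;F) ≅ 0

nerve simplices:
  U1={{t2},{t1,t2},{t2,t5}} U2={{t4},{t1,t4},{t3,t4},{t4,t5},{t1,t3,t4},{t3,t4,t5}} U3={{t1},{t3},{t5},{t1,t2},{t1,t3},{t1,t4},{t2,t5},{t3,t4},{t3,t5},{t4,t5},{t1,t3,t4},{t3,t4,t5}}
  U13={{t1,t2},{t2,t5}} U23={{t1,t4},{t3,t4},{t4,t5},{t1,t3,t4},{t3,t4,t5}}
components per intersection:
  U1: {{t2},{t1,t2},{t2,t5}}
  U2: {{t4},{t1,t4},{t3,t4},{t4,t5},{t1,t3,t4},{t3,t4,t5}}
  U3: {{t1},{t3},{t5},{t1,t2},{t1,t3},{t1,t4},{t2,t5},{t3,t4},{t3,t5},{t4,t5},{t1,t3,t4},{t3,t4,t5}}
  U13: {{t1,t2}} {{t2,t5}}
  U23: {{t1,t4},{t3,t4},{t4,t5},{t1,t3,t4},{t3,t4,t5}}
C dims 3,3; δ0: rk 2, SNF 1^2
degree 0: 3−2−0 = 1 → Ȟ^0 ≅ Z
degree 1: 3−0−2 = 1 → Ȟ^1 ≅ Z
degree 2: 0−0−0 = 0 → Ȟ^2 ≅ 0


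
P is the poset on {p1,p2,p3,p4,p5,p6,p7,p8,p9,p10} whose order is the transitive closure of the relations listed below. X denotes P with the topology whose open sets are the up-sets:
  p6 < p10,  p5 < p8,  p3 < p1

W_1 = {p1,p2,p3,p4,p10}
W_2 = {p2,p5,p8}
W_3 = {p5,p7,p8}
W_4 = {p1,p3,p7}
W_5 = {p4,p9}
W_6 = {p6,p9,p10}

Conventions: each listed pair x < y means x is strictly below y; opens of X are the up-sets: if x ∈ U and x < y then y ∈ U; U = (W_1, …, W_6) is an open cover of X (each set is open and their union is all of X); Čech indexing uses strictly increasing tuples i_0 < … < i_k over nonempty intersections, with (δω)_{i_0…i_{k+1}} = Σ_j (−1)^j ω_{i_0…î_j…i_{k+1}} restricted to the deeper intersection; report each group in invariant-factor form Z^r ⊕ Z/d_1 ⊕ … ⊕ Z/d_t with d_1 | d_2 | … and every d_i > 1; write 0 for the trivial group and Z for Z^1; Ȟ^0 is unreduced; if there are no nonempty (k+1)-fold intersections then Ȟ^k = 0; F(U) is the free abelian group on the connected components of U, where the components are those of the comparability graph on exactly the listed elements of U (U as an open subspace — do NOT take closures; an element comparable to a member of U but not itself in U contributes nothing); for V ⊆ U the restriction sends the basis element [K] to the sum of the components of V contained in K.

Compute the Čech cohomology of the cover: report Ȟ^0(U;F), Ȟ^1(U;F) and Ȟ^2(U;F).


nonempty overlaps:
  W12={p2} W14={p1,p3} W15={p4} W16={p10} W23={p5,p8} W34={p7} W56={p9}
components per intersection:
  W1: {p1,p3} {p2} {p4} {p10}
  W2: {p2} {p5,p8}
  W3: {p5,p8} {p7}
  W4: {p1,p3} {p7}
  W5: {p4} {p9}
  W6: {p6,p10} {p9}
  W12: {p2}
  W14: {p1,p3}
  W15: {p4}
  W16: {p10}
  W23: {p5,p8}
  W34: {p7}
  W56: {p9}
C dims 14,7; δ0: rk 7, SNF 1^7
degree 0: 14−7−0 = 7 → Ȟ^0 ≅ Z^7
degree 1: 7−0−7 = 0 → Ȟ^1 ≅ 0
degree 2: 0−0−0 = 0 → Ȟ^2 ≅ 0

Ȟ^0 ≅ Z^7,  Ȟ^1 ≅ 0,  Ȟ^2 ≅ 0


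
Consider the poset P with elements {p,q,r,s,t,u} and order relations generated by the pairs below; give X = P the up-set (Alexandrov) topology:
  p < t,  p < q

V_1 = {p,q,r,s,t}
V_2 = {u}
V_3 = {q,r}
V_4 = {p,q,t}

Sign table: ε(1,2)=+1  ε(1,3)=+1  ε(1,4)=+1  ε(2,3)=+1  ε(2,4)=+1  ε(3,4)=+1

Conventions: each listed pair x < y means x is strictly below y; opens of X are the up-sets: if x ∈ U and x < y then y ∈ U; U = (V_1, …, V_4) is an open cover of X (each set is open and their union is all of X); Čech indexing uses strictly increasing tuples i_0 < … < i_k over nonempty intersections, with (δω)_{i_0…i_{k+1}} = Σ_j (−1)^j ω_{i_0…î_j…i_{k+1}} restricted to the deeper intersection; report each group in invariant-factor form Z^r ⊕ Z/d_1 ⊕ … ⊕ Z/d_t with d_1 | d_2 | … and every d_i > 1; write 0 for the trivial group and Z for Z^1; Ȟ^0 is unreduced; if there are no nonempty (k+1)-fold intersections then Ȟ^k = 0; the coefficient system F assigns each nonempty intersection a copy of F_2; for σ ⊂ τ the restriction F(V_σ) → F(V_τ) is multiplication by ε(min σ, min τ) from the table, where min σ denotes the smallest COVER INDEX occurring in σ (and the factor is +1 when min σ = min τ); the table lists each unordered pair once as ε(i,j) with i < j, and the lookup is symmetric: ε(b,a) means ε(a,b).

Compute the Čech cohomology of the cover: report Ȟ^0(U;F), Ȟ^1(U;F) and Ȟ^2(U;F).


Ȟ^0 = Z/2 ⊕ Z/2; Ȟ^1 = 0; Ȟ^2 = 0

intersection data:
  V13={q,r} V14={p,q,t} V34={q}
  V134={q}
C dims 4,3,1; δ0: rk_F2 2; δ1: rk_F2 1
Ȟ^0 = (4 − 2) − 0 = 2, so Ȟ^0 ≅ Z/2 ⊕ Z/2
Ȟ^1 = (3 − 1) − 2 = 0, so Ȟ^1 ≅ 0
Ȟ^2 = (1 − 0) − 1 = 0, so Ȟ^2 ≅ 0


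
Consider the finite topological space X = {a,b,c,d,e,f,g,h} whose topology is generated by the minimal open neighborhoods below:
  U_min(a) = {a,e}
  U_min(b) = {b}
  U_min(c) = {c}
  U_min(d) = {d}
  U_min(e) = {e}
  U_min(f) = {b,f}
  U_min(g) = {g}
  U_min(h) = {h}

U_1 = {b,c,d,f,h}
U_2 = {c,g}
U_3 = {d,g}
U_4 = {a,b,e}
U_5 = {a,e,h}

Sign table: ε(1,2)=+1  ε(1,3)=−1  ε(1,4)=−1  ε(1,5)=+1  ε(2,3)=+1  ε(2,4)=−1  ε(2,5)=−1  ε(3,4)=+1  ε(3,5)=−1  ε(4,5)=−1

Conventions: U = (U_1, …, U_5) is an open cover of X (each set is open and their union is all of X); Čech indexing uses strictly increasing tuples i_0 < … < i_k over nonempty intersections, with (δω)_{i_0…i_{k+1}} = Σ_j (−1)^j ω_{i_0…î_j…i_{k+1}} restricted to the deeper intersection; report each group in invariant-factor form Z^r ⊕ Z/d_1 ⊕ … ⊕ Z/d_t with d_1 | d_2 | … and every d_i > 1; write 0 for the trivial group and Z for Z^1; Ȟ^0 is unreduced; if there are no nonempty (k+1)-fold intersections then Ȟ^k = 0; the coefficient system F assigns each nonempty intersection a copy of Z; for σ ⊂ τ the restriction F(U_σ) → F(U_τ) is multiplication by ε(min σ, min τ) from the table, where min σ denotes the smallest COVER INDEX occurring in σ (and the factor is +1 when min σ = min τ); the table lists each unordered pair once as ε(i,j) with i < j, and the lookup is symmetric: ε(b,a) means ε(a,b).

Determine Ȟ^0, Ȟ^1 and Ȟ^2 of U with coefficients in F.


intersection data:
  U12={c} U13={d} U14={b} U15={h} U23={g} U45={a,e}
C dims 5,6; δ0: rk 5, SNF 1^4·2
Ȟ^0 = (5 − 5) − 0 = 0, so Ȟ^0 ≅ 0
Ȟ^1 = (6 − 0) − 5 = 1 plus torsion [2], so Ȟ^1 ≅ Z ⊕ Z/2
Ȟ^2 = (0 − 0) − 0 = 0, so Ȟ^2 ≅ 0

Ȟ^0 ≅ 0, Ȟ^1 ≅ Z ⊕ Z/2 and Ȟ^2 ≅ 0


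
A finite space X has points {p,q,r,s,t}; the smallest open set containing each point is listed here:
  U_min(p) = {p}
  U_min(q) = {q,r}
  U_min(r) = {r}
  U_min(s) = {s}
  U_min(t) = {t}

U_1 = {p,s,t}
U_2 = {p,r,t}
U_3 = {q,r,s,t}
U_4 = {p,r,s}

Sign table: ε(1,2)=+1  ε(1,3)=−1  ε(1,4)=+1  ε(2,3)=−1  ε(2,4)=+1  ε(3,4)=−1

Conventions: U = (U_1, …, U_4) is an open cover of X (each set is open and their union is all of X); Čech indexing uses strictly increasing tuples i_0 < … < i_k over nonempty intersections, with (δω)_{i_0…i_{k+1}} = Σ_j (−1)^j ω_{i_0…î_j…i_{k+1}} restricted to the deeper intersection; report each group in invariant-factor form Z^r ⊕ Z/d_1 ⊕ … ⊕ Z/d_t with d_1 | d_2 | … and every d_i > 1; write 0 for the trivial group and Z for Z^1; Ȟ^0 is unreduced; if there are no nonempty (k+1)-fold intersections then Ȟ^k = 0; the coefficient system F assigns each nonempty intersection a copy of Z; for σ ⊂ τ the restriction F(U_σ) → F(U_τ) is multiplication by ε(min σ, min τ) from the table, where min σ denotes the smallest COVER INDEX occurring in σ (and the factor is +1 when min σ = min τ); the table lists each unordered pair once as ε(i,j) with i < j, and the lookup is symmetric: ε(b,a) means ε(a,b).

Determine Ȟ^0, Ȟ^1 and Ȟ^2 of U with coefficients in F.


Ȟ^0 ≅ Z, Ȟ^1 ≅ 0 and Ȟ^2 ≅ Z

nerve simplices:
  U12={p,t} U13={s,t} U14={p,s} U23={r,t} U24={p,r} U34={r,s}
  U123={t} U124={p} U134={s} U234={r}
C dims 4,6,4; δ0: rk 3, SNF 1^3; δ1: rk 3, SNF 1^3
degree 0: 4−3−0 = 1 → Ȟ^0 ≅ Z
degree 1: 6−3−3 = 0 → Ȟ^1 ≅ 0
degree 2: 4−0−3 = 1 → Ȟ^2 ≅ Z


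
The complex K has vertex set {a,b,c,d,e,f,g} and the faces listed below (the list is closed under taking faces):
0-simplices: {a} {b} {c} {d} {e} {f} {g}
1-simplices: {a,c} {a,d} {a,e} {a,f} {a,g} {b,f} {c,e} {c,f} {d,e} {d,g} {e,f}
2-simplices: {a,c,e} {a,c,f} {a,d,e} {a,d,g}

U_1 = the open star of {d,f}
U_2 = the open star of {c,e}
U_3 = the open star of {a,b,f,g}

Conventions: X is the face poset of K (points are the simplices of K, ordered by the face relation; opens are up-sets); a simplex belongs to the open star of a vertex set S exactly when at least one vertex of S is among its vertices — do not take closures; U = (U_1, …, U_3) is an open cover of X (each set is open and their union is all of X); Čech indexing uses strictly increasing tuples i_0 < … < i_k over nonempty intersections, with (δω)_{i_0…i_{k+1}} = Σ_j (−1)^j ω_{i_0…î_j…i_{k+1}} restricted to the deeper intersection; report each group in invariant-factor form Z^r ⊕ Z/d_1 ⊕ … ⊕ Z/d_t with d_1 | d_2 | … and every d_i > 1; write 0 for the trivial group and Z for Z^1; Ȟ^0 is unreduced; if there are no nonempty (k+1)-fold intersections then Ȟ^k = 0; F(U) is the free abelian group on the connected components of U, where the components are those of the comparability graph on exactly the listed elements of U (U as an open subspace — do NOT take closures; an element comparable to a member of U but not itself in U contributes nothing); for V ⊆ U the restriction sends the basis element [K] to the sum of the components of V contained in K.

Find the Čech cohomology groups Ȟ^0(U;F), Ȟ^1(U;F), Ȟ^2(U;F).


cover nerve:
  U1={{d},{f},{a,d},{a,f},{b,f},{c,f},{d,e},{d,g},{e,f},{a,c,f},{a,d,e},{a,d,g}} U2={{c},{e},{a,c},{a,e},{c,e},{c,f},{d,e},{e,f},{a,c,e},{a,c,f},{a,d,e}} U3={{a},{b},{f},{g},{a,c},{a,d},{a,e},{a,f},{a,g},{b,f},{c,f},{d,g},{e,f},{a,c,e},{a,c,f},{a,d,e},{a,d,g}}
  U12={{c,f},{d,e},{e,f},{a,c,f},{a,d,e}} U13={{f},{a,d},{a,f},{b,f},{c,f},{d,g},{e,f},{a,c,f},{a,d,e},{a,d,g}} U23={{a,c},{a,e},{c,f},{e,f},{a,c,e},{a,c,f},{a,d,e}}
  U123={{c,f},{e,f},{a,c,f},{a,d,e}}
components per intersection:
  U1: {{d},{a,d},{d,e},{d,g},{a,d,e},{a,d,g}} {{f},{a,f},{b,f},{c,f},{e,f},{a,c,f}}
  U2: {{c},{e},{a,c},{a,e},{c,e},{c,f},{d,e},{e,f},{a,c,e},{a,c,f},{a,d,e}}
  U3: {{a},{b},{f},{g},{a,c},{a,d},{a,e},{a,f},{a,g},{b,f},{c,f},{d,g},{e,f},{a,c,e},{a,c,f},{a,d,e},{a,d,g}}
  U12: {{c,f},{a,c,f}} {{d,e},{a,d,e}} {{e,f}}
  U13: {{f},{a,f},{b,f},{c,f},{e,f},{a,c,f}} {{a,d},{d,g},{a,d,e},{a,d,g}}
  U23: {{a,c},{a,e},{c,f},{a,c,e},{a,c,f},{a,d,e}} {{e,f}}
  U123: {{c,f},{a,c,f}} {{e,f}} {{a,d,e}}
C dims 4,7,3; δ0: rk 3, SNF 1^3; δ1: rk 3, SNF 1^3
Ȟ^0: (4−3)−0=1 ⇒ Z
Ȟ^1: (7−3)−3=1 ⇒ Z
Ȟ^2: (3−0)−3=0 ⇒ 0

Ȟ^0 = Z; Ȟ^1 = Z; Ȟ^2 = 0


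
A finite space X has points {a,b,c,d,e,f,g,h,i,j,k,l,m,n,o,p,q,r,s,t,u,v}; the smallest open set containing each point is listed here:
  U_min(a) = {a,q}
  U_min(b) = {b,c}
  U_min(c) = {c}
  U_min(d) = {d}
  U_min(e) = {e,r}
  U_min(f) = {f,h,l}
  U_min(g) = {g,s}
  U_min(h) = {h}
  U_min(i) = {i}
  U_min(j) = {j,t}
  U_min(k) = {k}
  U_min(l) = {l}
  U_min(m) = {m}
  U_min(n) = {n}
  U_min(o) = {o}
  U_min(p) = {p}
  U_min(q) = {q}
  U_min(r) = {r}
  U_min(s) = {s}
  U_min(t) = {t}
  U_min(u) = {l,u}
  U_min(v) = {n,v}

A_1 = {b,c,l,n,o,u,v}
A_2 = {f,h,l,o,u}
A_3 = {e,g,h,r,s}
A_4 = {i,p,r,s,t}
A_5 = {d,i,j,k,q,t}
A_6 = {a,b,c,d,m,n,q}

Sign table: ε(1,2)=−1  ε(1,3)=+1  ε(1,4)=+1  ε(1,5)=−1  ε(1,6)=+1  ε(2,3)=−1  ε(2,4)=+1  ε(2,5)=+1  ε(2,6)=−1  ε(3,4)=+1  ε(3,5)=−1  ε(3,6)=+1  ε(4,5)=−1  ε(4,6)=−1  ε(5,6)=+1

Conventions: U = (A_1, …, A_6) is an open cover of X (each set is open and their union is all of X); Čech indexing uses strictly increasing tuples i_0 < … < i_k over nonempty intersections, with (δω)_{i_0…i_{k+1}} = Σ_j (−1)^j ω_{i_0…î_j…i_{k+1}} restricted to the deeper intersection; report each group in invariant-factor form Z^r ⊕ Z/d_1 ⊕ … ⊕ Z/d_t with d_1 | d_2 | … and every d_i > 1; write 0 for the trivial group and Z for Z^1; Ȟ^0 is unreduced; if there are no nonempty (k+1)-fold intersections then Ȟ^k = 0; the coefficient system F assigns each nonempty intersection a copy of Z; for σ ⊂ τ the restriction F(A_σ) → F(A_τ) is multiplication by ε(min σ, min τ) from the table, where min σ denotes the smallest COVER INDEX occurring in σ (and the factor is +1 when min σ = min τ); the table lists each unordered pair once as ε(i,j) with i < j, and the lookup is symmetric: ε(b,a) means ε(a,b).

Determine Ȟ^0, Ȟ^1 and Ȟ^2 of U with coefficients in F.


Ȟ^0(U;F) ≅ 0, Ȟ^1(U;F) ≅ Z/2, Ȟ^2(U;F) ≅ 0

nerve simplices:
  A12={l,o,u} A16={b,c,n} A23={h} A34={r,s} A45={i,t} A56={d,q}
C dims 6,6; δ0: rk 6, SNF 1^5·2
degree 0: 6−6−0 = 0 → Ȟ^0 ≅ 0
degree 1: 6−0−6 = 0 plus torsion [2] → Ȟ^1 ≅ Z/2
degree 2: 0−0−0 = 0 → Ȟ^2 ≅ 0
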